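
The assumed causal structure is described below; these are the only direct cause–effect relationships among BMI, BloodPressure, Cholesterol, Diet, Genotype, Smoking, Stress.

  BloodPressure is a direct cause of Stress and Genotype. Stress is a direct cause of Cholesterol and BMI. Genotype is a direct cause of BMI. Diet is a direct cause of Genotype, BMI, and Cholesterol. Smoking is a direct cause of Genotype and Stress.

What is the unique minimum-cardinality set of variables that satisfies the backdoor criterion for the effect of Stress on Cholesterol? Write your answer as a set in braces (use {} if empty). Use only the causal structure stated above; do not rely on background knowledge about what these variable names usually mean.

{}

Variables eligible for adjustment (non-descendants of Stress, excluding Stress and Cholesterol): {BloodPressure, Diet, Genotype, Smoking}.
Backdoor paths from Stress to Cholesterol:
  P1: Stress <- BloodPressure -> Genotype <- Diet -> Cholesterol
  P2: Stress <- BloodPressure -> Genotype -> BMI <- Diet -> Cholesterol
  P3: Stress <- Smoking -> Genotype <- Diet -> Cholesterol
  P4: Stress <- Smoking -> Genotype -> BMI <- Diet -> Cholesterol
Each backdoor path contains an unconditioned collider, so every path is already blocked with the empty conditioning set:
  P1: blocked at collider Genotype (neither it nor any descendant is in the conditioning set).
  P2: blocked at collider BMI (neither it nor any descendant is in the conditioning set).
  P3: blocked at collider Genotype (neither it nor any descendant is in the conditioning set).
  P4: blocked at collider BMI (neither it nor any descendant is in the conditioning set).
The empty set is therefore the unique smallest valid set.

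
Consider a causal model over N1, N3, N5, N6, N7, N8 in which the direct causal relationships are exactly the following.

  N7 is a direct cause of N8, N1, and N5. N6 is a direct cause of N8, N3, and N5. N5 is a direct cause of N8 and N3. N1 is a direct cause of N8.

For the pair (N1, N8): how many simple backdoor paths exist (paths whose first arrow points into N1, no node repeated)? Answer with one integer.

4

A backdoor path from N1 to N8 is any simple undirected path whose first edge points into N1 (i.e. leaves N1 via a parent).
Parents of N1: {N7}.
Enumerating:
  P1: N1 <- N7 -> N5 <- N6 -> N8
  P2: N1 <- N7 -> N5 -> N3 <- N6 -> N8
  P3: N1 <- N7 -> N5 -> N8
  P4: N1 <- N7 -> N8
That exhausts the simple backdoor paths. Count: 4.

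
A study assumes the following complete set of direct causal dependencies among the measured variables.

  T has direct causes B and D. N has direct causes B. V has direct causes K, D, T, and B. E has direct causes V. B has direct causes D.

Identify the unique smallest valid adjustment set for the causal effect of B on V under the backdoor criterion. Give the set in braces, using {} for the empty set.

Variables eligible for adjustment (non-descendants of B, excluding B and V): {D, K}.
Backdoor paths from B to V:
  P1: B <- D -> T -> V
  P2: B <- D -> V
The empty set is not sufficient: P1 (B <- D -> T -> V) has no collider blocking it and no conditioned non-collider, so it is open.
Try {D}:
  P1: blocked at fork node D ∈ conditioning set.
  P2: blocked at fork node D ∈ conditioning set.
{D} contains no descendant of B and blocks every backdoor path.
No other singleton works — e.g. {K} leaves P1 open — so {D} is the unique smallest valid adjustment set.

{D}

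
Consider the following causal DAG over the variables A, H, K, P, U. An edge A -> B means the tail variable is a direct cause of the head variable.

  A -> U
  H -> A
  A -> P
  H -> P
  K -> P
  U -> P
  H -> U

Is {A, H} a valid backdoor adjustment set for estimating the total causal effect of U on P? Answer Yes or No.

Backdoor paths from U to P (paths whose first edge points into U):
  P1: U <- H -> A -> P
  P2: U <- H -> P
  P3: U <- A <- H -> P
  P4: U <- A -> P
Condition 1 (no descendant of U in the set): holds — descendants of U are {P}; none are in {A, H}.
Condition 2 (every backdoor path blocked by {A, H}):
  P1: blocked at fork node H ∈ conditioning set.
  P2: blocked at fork node H ∈ conditioning set.
  P3: blocked at chain node A ∈ conditioning set.
  P4: blocked at fork node A ∈ conditioning set.
{A, H} satisfies the backdoor criterion.

Yes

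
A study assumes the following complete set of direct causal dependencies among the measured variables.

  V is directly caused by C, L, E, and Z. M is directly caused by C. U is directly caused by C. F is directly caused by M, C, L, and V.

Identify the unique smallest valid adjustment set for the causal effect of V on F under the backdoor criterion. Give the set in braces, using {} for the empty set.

Variables eligible for adjustment (non-descendants of V, excluding V and F): {C, E, L, M, U, Z}.
Backdoor paths from V to F:
  P1: V <- C -> M -> F
  P2: V <- C -> F
  P3: V <- L -> F
The empty set is not sufficient: P1 (V <- C -> M -> F) has no collider blocking it and no conditioned non-collider, so it is open.
Try {C, L}:
  P1: blocked at fork node C ∈ conditioning set.
  P2: blocked at fork node C ∈ conditioning set.
  P3: blocked at fork node L ∈ conditioning set.
{C, L} contains no descendant of V and blocks every backdoor path.
Every element of {C, L} is needed (dropping C leaves P1 open; dropping L leaves P3 open), so no proper subset is valid.
Among all size-2 subsets of the eligible variables, only {C, L} blocks every backdoor path, so it is the unique smallest valid adjustment set.

{C, L}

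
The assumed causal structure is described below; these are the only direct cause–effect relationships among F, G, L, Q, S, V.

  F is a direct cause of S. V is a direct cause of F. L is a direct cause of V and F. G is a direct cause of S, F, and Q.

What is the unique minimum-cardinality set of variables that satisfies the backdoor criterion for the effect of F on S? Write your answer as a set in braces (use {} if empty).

{G}

Variables eligible for adjustment (non-descendants of F, excluding F and S): {G, L, Q, V}.
Backdoor paths from F to S:
  P1: F <- G -> S
The empty set is not sufficient: P1 (F <- G -> S) has no collider blocking it and no conditioned non-collider, so it is open.
Try {G}:
  P1: blocked at fork node G ∈ conditioning set.
{G} contains no descendant of F and blocks every backdoor path.
No other singleton works — e.g. {Q} leaves P1 open — so {G} is the unique smallest valid adjustment set.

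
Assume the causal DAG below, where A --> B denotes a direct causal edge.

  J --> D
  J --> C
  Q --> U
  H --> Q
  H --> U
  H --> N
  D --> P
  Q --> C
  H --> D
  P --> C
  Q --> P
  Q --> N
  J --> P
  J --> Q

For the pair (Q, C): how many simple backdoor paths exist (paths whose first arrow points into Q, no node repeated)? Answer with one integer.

7

A backdoor path from Q to C is any simple undirected path whose first edge points into Q (i.e. leaves Q via a parent).
Parents of Q: {H, J}.
Enumerating:
  P1: Q <- H -> D <- J -> P -> C
  P2: Q <- H -> D <- J -> C
  P3: Q <- H -> D -> P <- J -> C
  P4: Q <- H -> D -> P -> C
  P5: Q <- J -> D -> P -> C
  P6: Q <- J -> P -> C
  P7: Q <- J -> C
That exhausts the simple backdoor paths. Count: 7.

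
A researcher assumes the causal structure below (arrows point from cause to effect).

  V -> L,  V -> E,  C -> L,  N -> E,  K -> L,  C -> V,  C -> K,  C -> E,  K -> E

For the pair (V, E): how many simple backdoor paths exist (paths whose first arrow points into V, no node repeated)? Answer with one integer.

3

A backdoor path from V to E is any simple undirected path whose first edge points into V (i.e. leaves V via a parent).
Parents of V: {C}.
Enumerating:
  P1: V <- C -> K -> E
  P2: V <- C -> L <- K -> E
  P3: V <- C -> E
That exhausts the simple backdoor paths. Count: 3.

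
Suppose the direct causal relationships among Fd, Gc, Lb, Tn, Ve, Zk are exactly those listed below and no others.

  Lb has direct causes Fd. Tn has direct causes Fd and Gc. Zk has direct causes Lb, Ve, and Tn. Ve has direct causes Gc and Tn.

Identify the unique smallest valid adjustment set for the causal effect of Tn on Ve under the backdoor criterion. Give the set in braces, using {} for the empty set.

{Gc}

Variables eligible for adjustment (non-descendants of Tn, excluding Tn and Ve): {Fd, Gc, Lb}.
Backdoor paths from Tn to Ve:
  P1: Tn <- Gc -> Ve
  P2: Tn <- Fd -> Lb -> Zk <- Ve
The empty set is not sufficient: P1 (Tn <- Gc -> Ve) has no collider blocking it and no conditioned non-collider, so it is open.
Try {Gc}:
  P1: blocked at fork node Gc ∈ conditioning set.
  P2: blocked at collider Zk (neither it nor any descendant is in the conditioning set).
{Gc} contains no descendant of Tn and blocks every backdoor path.
No other singleton works — e.g. {Fd} leaves P1 open — so {Gc} is the unique smallest valid adjustment set.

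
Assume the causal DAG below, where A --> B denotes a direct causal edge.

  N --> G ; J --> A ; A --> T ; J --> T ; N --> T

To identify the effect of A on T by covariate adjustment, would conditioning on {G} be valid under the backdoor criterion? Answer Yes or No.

Backdoor paths from A to T (paths whose first edge points into A):
  P1: A <- J -> T
Condition 1 (no descendant of A in the set): holds — descendants of A are {T}; none are in {G}.
Condition 2 (every backdoor path blocked by {G}):
  P1: open — no interior node is in the conditioning set.
{G} does not satisfy the backdoor criterion.

No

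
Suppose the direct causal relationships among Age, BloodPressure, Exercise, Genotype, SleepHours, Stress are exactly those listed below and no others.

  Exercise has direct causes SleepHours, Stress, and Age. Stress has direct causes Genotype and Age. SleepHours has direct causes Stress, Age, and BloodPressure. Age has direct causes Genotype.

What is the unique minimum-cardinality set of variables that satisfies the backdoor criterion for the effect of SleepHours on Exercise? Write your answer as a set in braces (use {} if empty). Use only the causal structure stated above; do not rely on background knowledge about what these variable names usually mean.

{Age, Stress}

Variables eligible for adjustment (non-descendants of SleepHours, excluding SleepHours and Exercise): {Age, BloodPressure, Genotype, Stress}.
Backdoor paths from SleepHours to Exercise:
  P1: SleepHours <- Age <- Genotype -> Stress -> Exercise
  P2: SleepHours <- Age -> Stress -> Exercise
  P3: SleepHours <- Age -> Exercise
  P4: SleepHours <- Stress <- Genotype -> Age -> Exercise
  P5: SleepHours <- Stress <- Age -> Exercise
  P6: SleepHours <- Stress -> Exercise
The empty set is not sufficient: P1 (SleepHours <- Age <- Genotype -> Stress -> Exercise) has no collider blocking it and no conditioned non-collider, so it is open.
Try {Age, Stress}:
  P1: blocked at chain node Age ∈ conditioning set.
  P2: blocked at fork node Age ∈ conditioning set.
  P3: blocked at fork node Age ∈ conditioning set.
  P4: blocked at chain node Stress ∈ conditioning set.
  P5: blocked at chain node Stress ∈ conditioning set.
  P6: blocked at fork node Stress ∈ conditioning set.
{Age, Stress} contains no descendant of SleepHours and blocks every backdoor path.
Every element of {Age, Stress} is needed (dropping Age leaves P3 open; dropping Stress leaves P6 open), so no proper subset is valid.
Among all size-2 subsets of the eligible variables, only {Age, Stress} blocks every backdoor path, so it is the unique smallest valid adjustment set.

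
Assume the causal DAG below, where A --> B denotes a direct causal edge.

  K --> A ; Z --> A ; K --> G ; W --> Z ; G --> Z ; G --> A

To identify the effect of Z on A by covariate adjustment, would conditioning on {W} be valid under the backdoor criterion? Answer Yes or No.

Backdoor paths from Z to A (paths whose first edge points into Z):
  P1: Z <- G <- K -> A
  P2: Z <- G -> A
Condition 1 (no descendant of Z in the set): holds — descendants of Z are {A}; none are in {W}.
Condition 2 (every backdoor path blocked by {W}):
  P1: open — no interior node is in the conditioning set.
  P2: open — no interior node is in the conditioning set.
{W} does not satisfy the backdoor criterion.

No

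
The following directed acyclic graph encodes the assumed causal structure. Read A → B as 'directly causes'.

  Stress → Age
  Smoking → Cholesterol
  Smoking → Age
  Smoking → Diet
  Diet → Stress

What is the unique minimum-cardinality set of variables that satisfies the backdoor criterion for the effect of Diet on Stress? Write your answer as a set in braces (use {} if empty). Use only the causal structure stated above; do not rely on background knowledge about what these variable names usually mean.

Variables eligible for adjustment (non-descendants of Diet, excluding Diet and Stress): {Cholesterol, Smoking}.
Backdoor paths from Diet to Stress:
  P1: Diet <- Smoking -> Age <- Stress
Each backdoor path contains an unconditioned collider, so every path is already blocked with the empty conditioning set:
  P1: blocked at collider Age (neither it nor any descendant is in the conditioning set).
The empty set is therefore the unique smallest valid set.

{}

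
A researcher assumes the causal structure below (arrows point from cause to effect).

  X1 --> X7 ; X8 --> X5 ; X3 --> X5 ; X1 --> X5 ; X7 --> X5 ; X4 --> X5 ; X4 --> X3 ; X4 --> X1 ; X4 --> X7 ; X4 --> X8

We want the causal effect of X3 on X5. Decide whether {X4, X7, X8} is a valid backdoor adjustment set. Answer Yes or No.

Yes

Backdoor paths from X3 to X5 (paths whose first edge points into X3):
  P1: X3 <- X4 -> X1 -> X7 -> X5
  P2: X3 <- X4 -> X1 -> X5
  P3: X3 <- X4 -> X8 -> X5
  P4: X3 <- X4 -> X7 <- X1 -> X5
  P5: X3 <- X4 -> X7 -> X5
  P6: X3 <- X4 -> X5
Condition 1 (no descendant of X3 in the set): holds — descendants of X3 are {X5}; none are in {X4, X7, X8}.
Condition 2 (every backdoor path blocked by {X4, X7, X8}):
  P1: blocked at fork node X4 ∈ conditioning set.
  P2: blocked at fork node X4 ∈ conditioning set.
  P3: blocked at fork node X4 ∈ conditioning set.
  P4: blocked at fork node X4 ∈ conditioning set.
  P5: blocked at fork node X4 ∈ conditioning set.
  P6: blocked at fork node X4 ∈ conditioning set.
{X4, X7, X8} satisfies the backdoor criterion.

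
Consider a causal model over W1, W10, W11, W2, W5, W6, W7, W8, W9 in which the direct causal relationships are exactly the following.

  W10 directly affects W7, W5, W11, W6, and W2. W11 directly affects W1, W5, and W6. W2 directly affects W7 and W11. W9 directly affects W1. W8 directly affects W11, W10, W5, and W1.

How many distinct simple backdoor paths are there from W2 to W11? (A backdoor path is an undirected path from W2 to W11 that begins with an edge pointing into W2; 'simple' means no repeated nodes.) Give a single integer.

A backdoor path from W2 to W11 is any simple undirected path whose first edge points into W2 (i.e. leaves W2 via a parent).
Parents of W2: {W10}.
Enumerating:
  P1: W2 <- W10 <- W8 -> W11
  P2: W2 <- W10 <- W8 -> W1 <- W11
  P3: W2 <- W10 <- W8 -> W5 <- W11
  P4: W2 <- W10 -> W11
  P5: W2 <- W10 -> W6 <- W11
  P6: W2 <- W10 -> W5 <- W8 -> W11
  P7: W2 <- W10 -> W5 <- W8 -> W1 <- W11
  P8: W2 <- W10 -> W5 <- W11
That exhausts the simple backdoor paths. Count: 8.

8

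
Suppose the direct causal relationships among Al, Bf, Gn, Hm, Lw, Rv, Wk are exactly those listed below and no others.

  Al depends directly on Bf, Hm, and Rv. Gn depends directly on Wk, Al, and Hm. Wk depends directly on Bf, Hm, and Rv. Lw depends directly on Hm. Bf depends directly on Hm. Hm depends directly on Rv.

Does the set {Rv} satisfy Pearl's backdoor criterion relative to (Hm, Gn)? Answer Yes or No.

Yes

Backdoor paths from Hm to Gn (paths whose first edge points into Hm):
  P1: Hm <- Rv -> Wk <- Bf -> Al -> Gn
  P2: Hm <- Rv -> Wk -> Gn
  P3: Hm <- Rv -> Al <- Bf -> Wk -> Gn
  P4: Hm <- Rv -> Al -> Gn
Condition 1 (no descendant of Hm in the set): holds — descendants of Hm are {Al, Bf, Gn, Lw, Wk}; none are in {Rv}.
Condition 2 (every backdoor path blocked by {Rv}):
  P1: blocked at fork node Rv ∈ conditioning set.
  P2: blocked at fork node Rv ∈ conditioning set.
  P3: blocked at fork node Rv ∈ conditioning set.
  P4: blocked at fork node Rv ∈ conditioning set.
{Rv} satisfies the backdoor criterion.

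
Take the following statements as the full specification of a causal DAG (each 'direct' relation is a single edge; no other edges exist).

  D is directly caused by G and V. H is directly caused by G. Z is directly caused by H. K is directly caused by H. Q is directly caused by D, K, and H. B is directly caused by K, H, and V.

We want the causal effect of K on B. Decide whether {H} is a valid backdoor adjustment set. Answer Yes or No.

Backdoor paths from K to B (paths whose first edge points into K):
  P1: K <- H <- G -> D <- V -> B
  P2: K <- H -> Q <- D <- V -> B
  P3: K <- H -> B
Condition 1 (no descendant of K in the set): holds — descendants of K are {B, Q}; none are in {H}.
Condition 2 (every backdoor path blocked by {H}):
  P1: blocked at chain node H ∈ conditioning set.
  P2: blocked at fork node H ∈ conditioning set.
  P3: blocked at fork node H ∈ conditioning set.
{H} satisfies the backdoor criterion.

Yes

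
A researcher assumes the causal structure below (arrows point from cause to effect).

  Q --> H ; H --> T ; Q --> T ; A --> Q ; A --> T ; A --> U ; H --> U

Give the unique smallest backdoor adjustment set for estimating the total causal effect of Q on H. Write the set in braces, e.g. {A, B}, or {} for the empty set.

{}

Variables eligible for adjustment (non-descendants of Q, excluding Q and H): {A}.
Backdoor paths from Q to H:
  P1: Q <- A -> T <- H
  P2: Q <- A -> U <- H
Each backdoor path contains an unconditioned collider, so every path is already blocked with the empty conditioning set:
  P1: blocked at collider T (neither it nor any descendant is in the conditioning set).
  P2: blocked at collider U (neither it nor any descendant is in the conditioning set).
The empty set is therefore the unique smallest valid set.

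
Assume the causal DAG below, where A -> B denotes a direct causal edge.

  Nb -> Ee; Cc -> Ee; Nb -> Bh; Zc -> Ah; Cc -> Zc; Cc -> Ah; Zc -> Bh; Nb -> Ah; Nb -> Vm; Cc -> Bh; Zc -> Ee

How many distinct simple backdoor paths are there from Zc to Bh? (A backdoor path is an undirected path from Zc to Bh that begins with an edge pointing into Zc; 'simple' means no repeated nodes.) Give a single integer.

3

A backdoor path from Zc to Bh is any simple undirected path whose first edge points into Zc (i.e. leaves Zc via a parent).
Parents of Zc: {Cc}.
Enumerating:
  P1: Zc <- Cc -> Ah <- Nb -> Bh
  P2: Zc <- Cc -> Bh
  P3: Zc <- Cc -> Ee <- Nb -> Bh
That exhausts the simple backdoor paths. Count: 3.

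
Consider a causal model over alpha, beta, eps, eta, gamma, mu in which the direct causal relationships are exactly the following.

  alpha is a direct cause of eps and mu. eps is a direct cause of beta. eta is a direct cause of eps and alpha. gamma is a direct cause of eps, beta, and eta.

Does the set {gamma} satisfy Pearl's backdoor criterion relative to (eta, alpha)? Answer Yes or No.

Backdoor paths from eta to alpha (paths whose first edge points into eta):
  P1: eta <- gamma -> eps <- alpha
  P2: eta <- gamma -> beta <- eps <- alpha
Condition 1 (no descendant of eta in the set): holds — descendants of eta are {alpha, beta, eps, mu}; none are in {gamma}.
Condition 2 (every backdoor path blocked by {gamma}):
  P1: blocked at fork node gamma ∈ conditioning set.
  P2: blocked at fork node gamma ∈ conditioning set.
{gamma} satisfies the backdoor criterion.

Yes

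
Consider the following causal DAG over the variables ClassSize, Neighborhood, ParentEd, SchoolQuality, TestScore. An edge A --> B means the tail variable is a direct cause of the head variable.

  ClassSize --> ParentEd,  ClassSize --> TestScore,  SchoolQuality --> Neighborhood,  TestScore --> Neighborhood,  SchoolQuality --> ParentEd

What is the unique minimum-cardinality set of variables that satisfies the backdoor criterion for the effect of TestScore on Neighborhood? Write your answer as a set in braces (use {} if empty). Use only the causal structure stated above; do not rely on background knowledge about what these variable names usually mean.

Variables eligible for adjustment (non-descendants of TestScore, excluding TestScore and Neighborhood): {ClassSize, ParentEd, SchoolQuality}.
Backdoor paths from TestScore to Neighborhood:
  P1: TestScore <- ClassSize -> ParentEd <- SchoolQuality -> Neighborhood
Each backdoor path contains an unconditioned collider, so every path is already blocked with the empty conditioning set:
  P1: blocked at collider ParentEd (neither it nor any descendant is in the conditioning set).
The empty set is therefore the unique smallest valid set.

{}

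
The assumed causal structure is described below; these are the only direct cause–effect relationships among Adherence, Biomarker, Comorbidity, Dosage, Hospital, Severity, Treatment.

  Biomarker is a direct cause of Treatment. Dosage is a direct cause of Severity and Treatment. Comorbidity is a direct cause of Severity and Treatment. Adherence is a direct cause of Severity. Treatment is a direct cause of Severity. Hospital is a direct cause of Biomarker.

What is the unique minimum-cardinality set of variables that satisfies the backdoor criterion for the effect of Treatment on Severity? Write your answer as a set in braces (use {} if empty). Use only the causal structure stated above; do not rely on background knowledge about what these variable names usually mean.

Variables eligible for adjustment (non-descendants of Treatment, excluding Treatment and Severity): {Adherence, Biomarker, Comorbidity, Dosage, Hospital}.
Backdoor paths from Treatment to Severity:
  P1: Treatment <- Comorbidity -> Severity
  P2: Treatment <- Dosage -> Severity
The empty set is not sufficient: P1 (Treatment <- Comorbidity -> Severity) has no collider blocking it and no conditioned non-collider, so it is open.
Try {Comorbidity, Dosage}:
  P1: blocked at fork node Comorbidity ∈ conditioning set.
  P2: blocked at fork node Dosage ∈ conditioning set.
{Comorbidity, Dosage} contains no descendant of Treatment and blocks every backdoor path.
Every element of {Comorbidity, Dosage} is needed (dropping Comorbidity leaves P1 open; dropping Dosage leaves P2 open), so no proper subset is valid.
Among all size-2 subsets of the eligible variables, only {Comorbidity, Dosage} blocks every backdoor path, so it is the unique smallest valid adjustment set.

{Comorbidity, Dosage}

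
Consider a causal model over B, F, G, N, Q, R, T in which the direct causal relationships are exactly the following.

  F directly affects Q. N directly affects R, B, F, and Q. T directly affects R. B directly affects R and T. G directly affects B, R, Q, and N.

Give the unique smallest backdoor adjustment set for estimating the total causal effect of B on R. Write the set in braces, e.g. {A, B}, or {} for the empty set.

Variables eligible for adjustment (non-descendants of B, excluding B and R): {F, G, N, Q}.
Backdoor paths from B to R:
  P1: B <- G -> N -> R
  P2: B <- G -> Q <- N -> R
  P3: B <- G -> Q <- F <- N -> R
  P4: B <- G -> R
  P5: B <- N <- G -> R
  P6: B <- N -> F -> Q <- G -> R
  P7: B <- N -> Q <- G -> R
  P8: B <- N -> R
The empty set is not sufficient: P1 (B <- G -> N -> R) has no collider blocking it and no conditioned non-collider, so it is open.
Try {G, N}:
  P1: blocked at fork node G ∈ conditioning set.
  P2: blocked at fork node G ∈ conditioning set.
  P3: blocked at fork node G ∈ conditioning set.
  P4: blocked at fork node G ∈ conditioning set.
  P5: blocked at chain node N ∈ conditioning set.
  P6: blocked at fork node N ∈ conditioning set.
  P7: blocked at fork node N ∈ conditioning set.
  P8: blocked at fork node N ∈ conditioning set.
{G, N} contains no descendant of B and blocks every backdoor path.
Every element of {G, N} is needed (dropping G leaves P4 open; dropping N leaves P8 open), so no proper subset is valid.
Among all size-2 subsets of the eligible variables, only {G, N} blocks every backdoor path, so it is the unique smallest valid adjustment set.

{G, N}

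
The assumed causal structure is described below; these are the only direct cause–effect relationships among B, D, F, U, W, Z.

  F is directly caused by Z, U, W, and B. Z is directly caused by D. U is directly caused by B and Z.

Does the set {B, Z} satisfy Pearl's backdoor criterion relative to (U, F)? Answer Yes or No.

Backdoor paths from U to F (paths whose first edge points into U):
  P1: U <- B -> F
  P2: U <- Z -> F
Condition 1 (no descendant of U in the set): holds — descendants of U are {F}; none are in {B, Z}.
Condition 2 (every backdoor path blocked by {B, Z}):
  P1: blocked at fork node B ∈ conditioning set.
  P2: blocked at fork node Z ∈ conditioning set.
{B, Z} satisfies the backdoor criterion.

Yes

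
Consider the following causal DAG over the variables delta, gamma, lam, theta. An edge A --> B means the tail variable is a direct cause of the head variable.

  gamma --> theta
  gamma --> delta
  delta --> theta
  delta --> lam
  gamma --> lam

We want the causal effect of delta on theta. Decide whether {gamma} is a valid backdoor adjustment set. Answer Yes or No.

Yes

Backdoor paths from delta to theta (paths whose first edge points into delta):
  P1: delta <- gamma -> theta
Condition 1 (no descendant of delta in the set): holds — descendants of delta are {lam, theta}; none are in {gamma}.
Condition 2 (every backdoor path blocked by {gamma}):
  P1: blocked at fork node gamma ∈ conditioning set.
{gamma} satisfies the backdoor criterion.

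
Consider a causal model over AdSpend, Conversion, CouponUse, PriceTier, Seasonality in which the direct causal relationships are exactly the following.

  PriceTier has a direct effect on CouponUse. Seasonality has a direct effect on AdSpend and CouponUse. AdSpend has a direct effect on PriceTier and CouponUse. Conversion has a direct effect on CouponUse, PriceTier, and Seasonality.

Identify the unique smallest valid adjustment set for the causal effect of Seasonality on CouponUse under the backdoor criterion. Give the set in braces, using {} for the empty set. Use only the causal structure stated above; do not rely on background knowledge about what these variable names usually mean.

Variables eligible for adjustment (non-descendants of Seasonality, excluding Seasonality and CouponUse): {Conversion}.
Backdoor paths from Seasonality to CouponUse:
  P1: Seasonality <- Conversion -> PriceTier <- AdSpend -> CouponUse
  P2: Seasonality <- Conversion -> PriceTier -> CouponUse
  P3: Seasonality <- Conversion -> CouponUse
The empty set is not sufficient: P2 (Seasonality <- Conversion -> PriceTier -> CouponUse) has no collider blocking it and no conditioned non-collider, so it is open.
Try {Conversion}:
  P1: blocked at fork node Conversion ∈ conditioning set.
  P2: blocked at fork node Conversion ∈ conditioning set.
  P3: blocked at fork node Conversion ∈ conditioning set.
{Conversion} contains no descendant of Seasonality and blocks every backdoor path.
{Conversion} is the unique smallest valid adjustment set.

{Conversion}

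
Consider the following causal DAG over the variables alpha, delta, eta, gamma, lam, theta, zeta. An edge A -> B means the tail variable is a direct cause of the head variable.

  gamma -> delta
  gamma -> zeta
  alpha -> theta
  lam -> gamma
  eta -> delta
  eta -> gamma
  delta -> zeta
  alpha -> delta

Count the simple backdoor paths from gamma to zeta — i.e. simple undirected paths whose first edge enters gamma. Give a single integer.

A backdoor path from gamma to zeta is any simple undirected path whose first edge points into gamma (i.e. leaves gamma via a parent).
Parents of gamma: {eta, lam}.
Enumerating:
  P1: gamma <- eta -> delta -> zeta
That exhausts the simple backdoor paths. Count: 1.

1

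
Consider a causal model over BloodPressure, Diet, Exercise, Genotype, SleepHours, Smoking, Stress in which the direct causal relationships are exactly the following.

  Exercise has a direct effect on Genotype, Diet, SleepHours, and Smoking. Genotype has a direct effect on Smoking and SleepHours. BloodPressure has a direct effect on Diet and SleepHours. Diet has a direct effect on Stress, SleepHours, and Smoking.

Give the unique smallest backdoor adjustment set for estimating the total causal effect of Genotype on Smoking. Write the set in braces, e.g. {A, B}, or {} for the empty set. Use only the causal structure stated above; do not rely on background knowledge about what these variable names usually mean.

{Exercise}

Variables eligible for adjustment (non-descendants of Genotype, excluding Genotype and Smoking): {BloodPressure, Diet, Exercise, Stress}.
Backdoor paths from Genotype to Smoking:
  P1: Genotype <- Exercise -> Diet -> Smoking
  P2: Genotype <- Exercise -> SleepHours <- BloodPressure -> Diet -> Smoking
  P3: Genotype <- Exercise -> SleepHours <- Diet -> Smoking
  P4: Genotype <- Exercise -> Smoking
The empty set is not sufficient: P1 (Genotype <- Exercise -> Diet -> Smoking) has no collider blocking it and no conditioned non-collider, so it is open.
Try {Exercise}:
  P1: blocked at fork node Exercise ∈ conditioning set.
  P2: blocked at fork node Exercise ∈ conditioning set.
  P3: blocked at fork node Exercise ∈ conditioning set.
  P4: blocked at fork node Exercise ∈ conditioning set.
{Exercise} contains no descendant of Genotype and blocks every backdoor path.
No other singleton works — e.g. {BloodPressure} leaves P1 open — so {Exercise} is the unique smallest valid adjustment set.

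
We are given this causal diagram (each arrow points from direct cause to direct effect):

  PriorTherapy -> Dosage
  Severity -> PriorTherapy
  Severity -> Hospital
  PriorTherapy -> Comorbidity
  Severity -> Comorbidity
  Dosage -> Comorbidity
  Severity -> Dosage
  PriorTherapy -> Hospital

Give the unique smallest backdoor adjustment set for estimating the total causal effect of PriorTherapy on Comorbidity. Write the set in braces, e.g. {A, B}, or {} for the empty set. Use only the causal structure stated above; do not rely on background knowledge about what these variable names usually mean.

{Severity}

Variables eligible for adjustment (non-descendants of PriorTherapy, excluding PriorTherapy and Comorbidity): {Severity}.
Backdoor paths from PriorTherapy to Comorbidity:
  P1: PriorTherapy <- Severity -> Dosage -> Comorbidity
  P2: PriorTherapy <- Severity -> Comorbidity
The empty set is not sufficient: P1 (PriorTherapy <- Severity -> Dosage -> Comorbidity) has no collider blocking it and no conditioned non-collider, so it is open.
Try {Severity}:
  P1: blocked at fork node Severity ∈ conditioning set.
  P2: blocked at fork node Severity ∈ conditioning set.
{Severity} contains no descendant of PriorTherapy and blocks every backdoor path.
{Severity} is the unique smallest valid adjustment set.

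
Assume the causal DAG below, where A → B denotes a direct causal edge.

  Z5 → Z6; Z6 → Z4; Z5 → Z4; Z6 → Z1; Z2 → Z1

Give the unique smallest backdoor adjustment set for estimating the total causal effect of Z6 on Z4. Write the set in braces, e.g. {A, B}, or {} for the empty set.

Variables eligible for adjustment (non-descendants of Z6, excluding Z6 and Z4): {Z2, Z5}.
Backdoor paths from Z6 to Z4:
  P1: Z6 <- Z5 -> Z4
The empty set is not sufficient: P1 (Z6 <- Z5 -> Z4) has no collider blocking it and no conditioned non-collider, so it is open.
Try {Z5}:
  P1: blocked at fork node Z5 ∈ conditioning set.
{Z5} contains no descendant of Z6 and blocks every backdoor path.
No other singleton works — e.g. {Z2} leaves P1 open — so {Z5} is the unique smallest valid adjustment set.

{Z5}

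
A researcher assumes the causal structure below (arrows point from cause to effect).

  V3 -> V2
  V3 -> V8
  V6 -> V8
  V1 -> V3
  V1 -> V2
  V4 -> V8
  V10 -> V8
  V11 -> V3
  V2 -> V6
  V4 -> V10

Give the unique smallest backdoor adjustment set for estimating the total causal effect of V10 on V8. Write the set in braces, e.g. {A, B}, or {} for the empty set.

{V4}

Variables eligible for adjustment (non-descendants of V10, excluding V10 and V8): {V1, V11, V2, V3, V4, V6}.
Backdoor paths from V10 to V8:
  P1: V10 <- V4 -> V8
The empty set is not sufficient: P1 (V10 <- V4 -> V8) has no collider blocking it and no conditioned non-collider, so it is open.
Try {V4}:
  P1: blocked at fork node V4 ∈ conditioning set.
{V4} contains no descendant of V10 and blocks every backdoor path.
No other singleton works — e.g. {V11} leaves P1 open — so {V4} is the unique smallest valid adjustment set.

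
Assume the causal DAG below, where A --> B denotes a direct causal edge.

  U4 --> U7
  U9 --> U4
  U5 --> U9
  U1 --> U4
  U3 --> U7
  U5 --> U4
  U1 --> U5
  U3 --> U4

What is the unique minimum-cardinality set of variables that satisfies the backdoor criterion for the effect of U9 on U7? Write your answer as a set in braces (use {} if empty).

{U5}

Variables eligible for adjustment (non-descendants of U9, excluding U9 and U7): {U1, U3, U5}.
Backdoor paths from U9 to U7:
  P1: U9 <- U5 <- U1 -> U4 <- U3 -> U7
  P2: U9 <- U5 <- U1 -> U4 -> U7
  P3: U9 <- U5 -> U4 <- U3 -> U7
  P4: U9 <- U5 -> U4 -> U7
The empty set is not sufficient: P2 (U9 <- U5 <- U1 -> U4 -> U7) has no collider blocking it and no conditioned non-collider, so it is open.
Try {U5}:
  P1: blocked at chain node U5 ∈ conditioning set.
  P2: blocked at chain node U5 ∈ conditioning set.
  P3: blocked at fork node U5 ∈ conditioning set.
  P4: blocked at fork node U5 ∈ conditioning set.
{U5} contains no descendant of U9 and blocks every backdoor path.
No other singleton works — e.g. {U1} leaves P4 open — so {U5} is the unique smallest valid adjustment set.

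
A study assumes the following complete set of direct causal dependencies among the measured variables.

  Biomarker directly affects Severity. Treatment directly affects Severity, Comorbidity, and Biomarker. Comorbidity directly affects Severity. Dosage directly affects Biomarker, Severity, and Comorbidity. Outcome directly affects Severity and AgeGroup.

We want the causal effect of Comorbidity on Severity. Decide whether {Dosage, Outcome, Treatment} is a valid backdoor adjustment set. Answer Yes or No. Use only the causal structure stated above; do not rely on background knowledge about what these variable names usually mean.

Yes

Backdoor paths from Comorbidity to Severity (paths whose first edge points into Comorbidity):
  P1: Comorbidity <- Treatment -> Biomarker <- Dosage -> Severity
  P2: Comorbidity <- Treatment -> Biomarker -> Severity
  P3: Comorbidity <- Treatment -> Severity
  P4: Comorbidity <- Dosage -> Biomarker <- Treatment -> Severity
  P5: Comorbidity <- Dosage -> Biomarker -> Severity
  P6: Comorbidity <- Dosage -> Severity
Condition 1 (no descendant of Comorbidity in the set): holds — descendants of Comorbidity are {Severity}; none are in {Dosage, Outcome, Treatment}.
Condition 2 (every backdoor path blocked by {Dosage, Outcome, Treatment}):
  P1: blocked at fork node Treatment ∈ conditioning set.
  P2: blocked at fork node Treatment ∈ conditioning set.
  P3: blocked at fork node Treatment ∈ conditioning set.
  P4: blocked at fork node Dosage ∈ conditioning set.
  P5: blocked at fork node Dosage ∈ conditioning set.
  P6: blocked at fork node Dosage ∈ conditioning set.
{Dosage, Outcome, Treatment} satisfies the backdoor criterion.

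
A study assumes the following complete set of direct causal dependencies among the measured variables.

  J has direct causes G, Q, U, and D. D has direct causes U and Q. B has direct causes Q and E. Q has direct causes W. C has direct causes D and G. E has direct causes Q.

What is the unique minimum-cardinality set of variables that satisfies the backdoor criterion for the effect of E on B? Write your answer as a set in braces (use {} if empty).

{Q}

Variables eligible for adjustment (non-descendants of E, excluding E and B): {C, D, G, J, Q, U, W}.
Backdoor paths from E to B:
  P1: E <- Q -> B
The empty set is not sufficient: P1 (E <- Q -> B) has no collider blocking it and no conditioned non-collider, so it is open.
Try {Q}:
  P1: blocked at fork node Q ∈ conditioning set.
{Q} contains no descendant of E and blocks every backdoor path.
No other singleton works — e.g. {W} leaves P1 open — so {Q} is the unique smallest valid adjustment set.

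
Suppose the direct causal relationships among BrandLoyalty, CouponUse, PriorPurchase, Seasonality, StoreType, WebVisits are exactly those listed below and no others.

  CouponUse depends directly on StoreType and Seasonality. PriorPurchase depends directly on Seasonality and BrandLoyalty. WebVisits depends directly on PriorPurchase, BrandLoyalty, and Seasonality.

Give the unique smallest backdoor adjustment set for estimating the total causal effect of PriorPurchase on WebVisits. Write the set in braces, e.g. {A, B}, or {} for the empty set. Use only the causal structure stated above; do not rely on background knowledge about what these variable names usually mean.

Variables eligible for adjustment (non-descendants of PriorPurchase, excluding PriorPurchase and WebVisits): {BrandLoyalty, CouponUse, Seasonality, StoreType}.
Backdoor paths from PriorPurchase to WebVisits:
  P1: PriorPurchase <- Seasonality -> WebVisits
  P2: PriorPurchase <- BrandLoyalty -> WebVisits
The empty set is not sufficient: P1 (PriorPurchase <- Seasonality -> WebVisits) has no collider blocking it and no conditioned non-collider, so it is open.
Try {BrandLoyalty, Seasonality}:
  P1: blocked at fork node Seasonality ∈ conditioning set.
  P2: blocked at fork node BrandLoyalty ∈ conditioning set.
{BrandLoyalty, Seasonality} contains no descendant of PriorPurchase and blocks every backdoor path.
Every element of {BrandLoyalty, Seasonality} is needed (dropping BrandLoyalty leaves P2 open; dropping Seasonality leaves P1 open), so no proper subset is valid.
Among all size-2 subsets of the eligible variables, only {BrandLoyalty, Seasonality} blocks every backdoor path, so it is the unique smallest valid adjustment set.

{BrandLoyalty, Seasonality}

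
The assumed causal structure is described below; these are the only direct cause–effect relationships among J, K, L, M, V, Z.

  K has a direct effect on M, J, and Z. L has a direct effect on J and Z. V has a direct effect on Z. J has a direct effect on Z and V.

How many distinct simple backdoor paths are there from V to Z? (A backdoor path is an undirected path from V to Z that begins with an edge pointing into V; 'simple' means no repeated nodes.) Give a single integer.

3

A backdoor path from V to Z is any simple undirected path whose first edge points into V (i.e. leaves V via a parent).
Parents of V: {J}.
Enumerating:
  P1: V <- J <- K -> Z
  P2: V <- J <- L -> Z
  P3: V <- J -> Z
That exhausts the simple backdoor paths. Count: 3.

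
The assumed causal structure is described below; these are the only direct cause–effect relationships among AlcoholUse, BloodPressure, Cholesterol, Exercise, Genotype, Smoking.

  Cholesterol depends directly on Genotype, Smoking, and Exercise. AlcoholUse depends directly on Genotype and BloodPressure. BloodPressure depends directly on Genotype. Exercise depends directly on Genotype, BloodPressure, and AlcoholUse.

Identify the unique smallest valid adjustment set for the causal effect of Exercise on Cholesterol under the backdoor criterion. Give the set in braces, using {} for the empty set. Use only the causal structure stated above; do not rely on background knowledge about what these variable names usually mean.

Variables eligible for adjustment (non-descendants of Exercise, excluding Exercise and Cholesterol): {AlcoholUse, BloodPressure, Genotype, Smoking}.
Backdoor paths from Exercise to Cholesterol:
  P1: Exercise <- Genotype -> Cholesterol
  P2: Exercise <- BloodPressure <- Genotype -> Cholesterol
  P3: Exercise <- BloodPressure -> AlcoholUse <- Genotype -> Cholesterol
  P4: Exercise <- AlcoholUse <- Genotype -> Cholesterol
  P5: Exercise <- AlcoholUse <- BloodPressure <- Genotype -> Cholesterol
The empty set is not sufficient: P1 (Exercise <- Genotype -> Cholesterol) has no collider blocking it and no conditioned non-collider, so it is open.
Try {Genotype}:
  P1: blocked at fork node Genotype ∈ conditioning set.
  P2: blocked at fork node Genotype ∈ conditioning set.
  P3: blocked at collider AlcoholUse (neither it nor any descendant is in the conditioning set).
  P4: blocked at fork node Genotype ∈ conditioning set.
  P5: blocked at fork node Genotype ∈ conditioning set.
{Genotype} contains no descendant of Exercise and blocks every backdoor path.
No other singleton works — e.g. {Smoking} leaves P1 open — so {Genotype} is the unique smallest valid adjustment set.

{Genotype}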